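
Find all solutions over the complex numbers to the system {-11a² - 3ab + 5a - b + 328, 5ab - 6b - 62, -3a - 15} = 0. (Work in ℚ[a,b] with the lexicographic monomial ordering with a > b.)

Compute a lex Gröbner basis by Buchberger's algorithm.
f_1 = -11a² - 3ab + 5a - b + 328, LT = a².
f_2 = 5ab - 6b - 62, LT = ab.
f_3 = -3a - 15, LT = a.

S(f_1,f_2): lcm = a²b. S = 3/11ab² + 41/55ab + 62/5a + 1/11b² - 328/11b.
  leading term ab²: subtract (3/55b)·f_2 from 3/11ab² + 41/55ab + 62/5a + 1/11b² - 328/11b → 41/55ab + 62/5a + 23/55b² - 1454/55b
  leading term ab: subtract (41/275)·f_2 from 41/55ab + 62/5a + 23/55b² - 1454/55b → 62/5a + 23/55b² - 7024/275b + 2542/275
  leading term a: subtract (-62/15)·f_3 from 62/5a + 23/55b² - 7024/275b + 2542/275 → 23/55b² - 7024/275b - 14508/275
  leading term b²: no divisor's leading term divides it; move 23/55b² to the remainder.
  leading term b: no divisor's leading term divides it; move -7024/275b to the remainder.
  leading term 1: no divisor's leading term divides it; move -14508/275 to the remainder.
  remainder 23/55b² - 7024/275b - 14508/275 ≠ 0; add h_4 = 23/55b² - 7024/275b - 14508/275 to the basis.

S(f_1,f_3): lcm = a². S = 3/11ab - 60/11a + 1/11b - 328/11.
  leading term ab: subtract (3/55)·f_2 from 3/11ab - 60/11a + 1/11b - 328/11 → -60/11a + 23/55b - 1454/55
  leading term a: subtract (20/11)·f_3 from -60/11a + 23/55b - 1454/55 → 23/55b + 46/55
  leading term b: no divisor's leading term divides it; move 23/55b to the remainder.
  leading term 1: no divisor's leading term divides it; move 46/55 to the remainder.
  remainder 23/55b + 46/55 ≠ 0; add h_5 = 23/55b + 46/55 to the basis.

The other S-polynomials (S(f_2,f_3), S(f_1,h_4), S(f_2,h_4), S(f_3,h_4), S(f_1,h_5), S(f_2,h_5), S(f_3,h_5), S(h_4,h_5)) all reduce to 0 modulo the current basis, so we have a Gröbner basis.
Inter-reduce: drop elements whose leading term is divisible by another's, tail-reduce, and make monic.
Reduced Gröbner basis: {a + 5, b + 2}.

Since the basis is lex-ordered, b + 2 is univariate in b. Its roots are {-2}. Back-substituting each root into the other basis elements fixes the other coordinates.
  b = -2: the earlier basis element becomes a + 5 = 0, giving a = -5 — point (-5, -2).

{(-5, -2)}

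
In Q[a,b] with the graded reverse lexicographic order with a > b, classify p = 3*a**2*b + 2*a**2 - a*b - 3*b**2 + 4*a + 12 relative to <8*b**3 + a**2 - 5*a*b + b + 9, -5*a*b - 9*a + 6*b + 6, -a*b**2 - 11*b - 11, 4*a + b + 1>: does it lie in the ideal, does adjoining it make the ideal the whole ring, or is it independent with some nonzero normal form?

First compute the reduced Gröbner basis of I by Buchberger's algorithm.
f_1 = 8*b**3 + a**2 - 5*a*b + b + 9, LT = b**3.
f_2 = -5*a*b - 9*a + 6*b + 6, LT = a*b.
f_3 = -a*b**2 - 11*b - 11, LT = a*b**2.
f_4 = 4*a + b + 1, LT = a.

S(f_1,f_2): lcm = a*b**3. S = 1/8*a**3 - 5/8*a**2*b - 9/5*a*b**2 + 6/5*b**3 + 1/8*a*b + 6/5*b**2 + 9/8*a.
  leading term a**3: subtract (1/32*a**2)·f_4 from 1/8*a**3 - 5/8*a**2*b - 9/5*a*b**2 + 6/5*b**3 + 1/8*a*b + 6/5*b**2 + 9/8*a → -21/32*a**2*b - 9/5*a*b**2 + 6/5*b**3 - 1/32*a**2 + 1/8*a*b + 6/5*b**2 + 9/8*a
  leading term a**2*b: subtract (21/160*a)·f_2 from -21/32*a**2*b - 9/5*a*b**2 + 6/5*b**3 - 1/32*a**2 + 1/8*a*b + 6/5*b**2 + 9/8*a → -9/5*a*b**2 + 6/5*b**3 + 23/20*a**2 - 53/80*a*b + 6/5*b**2 + 27/80*a
  leading term a*b**2: subtract (9/25*b)·f_2 from -9/5*a*b**2 + 6/5*b**3 + 23/20*a**2 - 53/80*a*b + 6/5*b**2 + 27/80*a → 6/5*b**3 + 23/20*a**2 + 1031/400*a*b - 24/25*b**2 + 27/80*a - 54/25*b
  leading term b**3: subtract (3/20)·f_1 from 6/5*b**3 + 23/20*a**2 + 1031/400*a*b - 24/25*b**2 + 27/80*a - 54/25*b → a**2 + 1331/400*a*b - 24/25*b**2 + 27/80*a - 231/100*b - 27/20
  leading term a**2: subtract (1/4*a)·f_4 from a**2 + 1331/400*a*b - 24/25*b**2 + 27/80*a - 231/100*b - 27/20 → 1231/400*a*b - 24/25*b**2 + 7/80*a - 231/100*b - 27/20
  leading term a*b: subtract (-1231/2000)·f_2 from 1231/400*a*b - 24/25*b**2 + 7/80*a - 231/100*b - 27/20 → -24/25*b**2 - 1363/250*a + 1383/1000*b + 2343/1000
  leading term b**2: no divisor's leading term divides it; move -24/25*b**2 to the remainder.
  leading term a: subtract (-1363/1000)·f_4 from -1363/250*a + 1383/1000*b + 2343/1000 → 1373/500*b + 1853/500
  leading term b: no divisor's leading term divides it; move 1373/500*b to the remainder.
  leading term 1: no divisor's leading term divides it; move 1853/500 to the remainder.
  remainder -24/25*b**2 + 1373/500*b + 1853/500 ≠ 0; add h_5 = -24/25*b**2 + 1373/500*b + 1853/500 to the basis.

S(f_1,f_3): lcm = a*b**3. S = 1/8*a**3 - 5/8*a**2*b + 1/8*a*b - 11*b**2 + 9/8*a - 11*b.
  leading term a**3: subtract (1/32*a**2)·f_4 from 1/8*a**3 - 5/8*a**2*b + 1/8*a*b - 11*b**2 + 9/8*a - 11*b → -21/32*a**2*b - 1/32*a**2 + 1/8*a*b - 11*b**2 + 9/8*a - 11*b
  leading term a**2*b: subtract (21/160*a)·f_2 from -21/32*a**2*b - 1/32*a**2 + 1/8*a*b - 11*b**2 + 9/8*a - 11*b → 23/20*a**2 - 53/80*a*b - 11*b**2 + 27/80*a - 11*b
  leading term a**2: subtract (23/80*a)·f_4 from 23/20*a**2 - 53/80*a*b - 11*b**2 + 27/80*a - 11*b → -19/20*a*b - 11*b**2 + 1/20*a - 11*b
  leading term a*b: subtract (19/100)·f_2 from -19/20*a*b - 11*b**2 + 1/20*a - 11*b → -11*b**2 + 44/25*a - 607/50*b - 57/50
  leading term b**2: subtract (275/24)·h_5 from -11*b**2 + 44/25*a - 607/50*b - 57/50 → 44/25*a - 104651/2400*b - 104651/2400
  leading term a: subtract (11/25)·f_4 from 44/25*a - 104651/2400*b - 104651/2400 → -105707/2400*b - 105707/2400
  leading term b: no divisor's leading term divides it; move -105707/2400*b to the remainder.
  leading term 1: no divisor's leading term divides it; move -105707/2400 to the remainder.
  remainder -105707/2400*b - 105707/2400 ≠ 0; add h_6 = -105707/2400*b - 105707/2400 to the basis.

The other S-polynomials (S(f_1,f_4), S(f_2,f_3), S(f_2,f_4), S(f_3,f_4), S(f_1,h_5), S(f_2,h_5), S(f_3,h_5), S(f_4,h_5), S(f_1,h_6), S(f_2,h_6), S(f_3,h_6), S(f_4,h_6), S(h_5,h_6)) all reduce to 0 modulo the current basis, so we have a Gröbner basis.
Inter-reduce: drop elements whose leading term is divisible by another's, tail-reduce, and make monic.
Reduced Gröbner basis: {a, b + 1}.
Label its elements g_1 = a, g_2 = b + 1.

Reduce p = 3*a**2*b + 2*a**2 - a*b - 3*b**2 + 4*a + 12 modulo G:
  leading term a**2*b: subtract (3*a*b)·g_1 from 3*a**2*b + 2*a**2 - a*b - 3*b**2 + 4*a + 12 → 2*a**2 - a*b - 3*b**2 + 4*a + 12
  leading term a**2: subtract (2*a)·g_1 from 2*a**2 - a*b - 3*b**2 + 4*a + 12 → -a*b - 3*b**2 + 4*a + 12
  leading term a*b: subtract (-b)·g_1 from -a*b - 3*b**2 + 4*a + 12 → -3*b**2 + 4*a + 12
  leading term b**2: subtract (-3*b)·g_2 from -3*b**2 + 4*a + 12 → 4*a + 3*b + 12
  leading term a: subtract (4)·g_1 from 4*a + 3*b + 12 → 3*b + 12
  leading term b: subtract (3)·g_2 from 3*b + 12 → 9
  leading term 1: no divisor's leading term divides it; move 9 to the remainder.
  normal form = 9.
The normal form is nonzero, so p ∉ I. Since p minus its normal form lies in I, I + (p) = I + (r) where r = 9; decide whether this ideal is the whole ring.
Here r = 9 is a nonzero constant, hence a unit: 1 ∈ I + (p), the Gröbner basis of I + (p) is {1}, and the enlarged system has no common solution — adjoining p is inconsistent.

Ideal membership is decidable via reduction modulo a Gröbner basis.

Adjoining 3*a**2*b + 2*a**2 - a*b - 3*b**2 + 4*a + 12 makes the ideal the whole ring: the system is inconsistent.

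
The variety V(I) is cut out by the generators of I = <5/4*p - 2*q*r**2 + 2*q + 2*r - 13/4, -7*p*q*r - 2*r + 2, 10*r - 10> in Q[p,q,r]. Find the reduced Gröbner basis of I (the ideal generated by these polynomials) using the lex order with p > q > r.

f_1 = 5/4*p - 2*q*r**2 + 2*q + 2*r - 13/4, LT = p.
f_2 = -7*p*q*r - 2*r + 2, LT = p*q*r.
f_3 = 10*r - 10, LT = r.

S(f_1,f_2): lcm = p*q*r. S = -8/5*q**2*r**3 + 8/5*q**2*r + 8/5*q*r**2 - 13/5*q*r - 2/7*r + 2/7.
  reduce S modulo (f_1, f_2, f_3):
  remainder -q ≠ 0; add g_4 = -q to the basis.

The other S-polynomials (S(f_1,f_3), S(f_2,f_3), S(f_1,g_4), S(f_2,g_4), S(f_3,g_4)) all reduce to 0 modulo the current basis, so we have a Gröbner basis.
Inter-reduce: drop elements whose leading term is divisible by another's, tail-reduce, and make monic.

G = {p - 1, q, r - 1}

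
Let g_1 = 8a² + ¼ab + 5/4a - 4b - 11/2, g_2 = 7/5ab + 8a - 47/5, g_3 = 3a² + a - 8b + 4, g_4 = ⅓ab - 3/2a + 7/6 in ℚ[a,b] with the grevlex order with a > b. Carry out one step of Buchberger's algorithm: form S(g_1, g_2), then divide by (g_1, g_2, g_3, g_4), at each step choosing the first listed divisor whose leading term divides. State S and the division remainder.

lcm(LM(g_1), LM(g_2)) = a²b.
S = (lcm/LT(g_1))·g_1 − (lcm/LT(g_2))·g_2 = 1/32ab² - 40/7a² + 5/32ab - ½b² + 47/7a - 11/16b.
Reduce S modulo (g_1, g_2, g_3, g_4) in that order:
  leading term ab²: subtract (5/224b)·g_2 from 1/32ab² - 40/7a² + 5/32ab - ½b² + 47/7a - 11/16b → -40/7a² - 5/224ab - ½b² + 47/7a - 107/224b
  leading term a²: subtract (-5/7)·g_1 from -40/7a² - 5/224ab - ½b² + 47/7a - 107/224b → 5/32ab - ½b² + 213/28a - 747/224b - 55/14
  leading term ab: subtract (25/224)·g_2 from 5/32ab - ½b² + 213/28a - 747/224b - 55/14 → -½b² + 47/7a - 747/224b - 645/224
  leading term b²: no divisor's leading term divides it; move -½b² to the remainder.
  leading term a: no divisor's leading term divides it; move 47/7a to the remainder.
  leading term b: no divisor's leading term divides it; move -747/224b to the remainder.
  leading term 1: no divisor's leading term divides it; move -645/224 to the remainder.
The remainder -½b² + 47/7a - 747/224b - 645/224 is nonzero, so it would be added as the next basis element.

S(g_1, g_2) = 1/32ab² - 40/7a² + 5/32ab - ½b² + 47/7a - 11/16b; remainder on division = -½b² + 47/7a - 747/224b - 645/224.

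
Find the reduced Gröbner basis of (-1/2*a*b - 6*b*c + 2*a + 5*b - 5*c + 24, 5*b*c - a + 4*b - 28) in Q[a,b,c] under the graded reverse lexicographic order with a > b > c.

G = {a**2 - 8*a*c + 50*c**2 + 2*a + 136*c - 472, a*b - 8/5*a - 98/5*b + 10*c + 96/5, b*c - 1/5*a + 4/5*b - 28/5}

f_1 = -1/2*a*b - 6*b*c + 2*a + 5*b - 5*c + 24, LT = a*b.
f_2 = 5*b*c - a + 4*b - 28, LT = b*c.

S(f_1,f_2): lcm = a*b*c. S = 12*b*c**2 + 1/5*a**2 - 4/5*a*b - 4*a*c - 10*b*c + 10*c**2 + 28/5*a - 48*c.
  leading term b*c**2: subtract (12/5*c)·f_2 from 12*b*c**2 + 1/5*a**2 - 4/5*a*b - 4*a*c - 10*b*c + 10*c**2 + 28/5*a - 48*c → 1/5*a**2 - 4/5*a*b - 8/5*a*c - 98/5*b*c + 10*c**2 + 28/5*a + 96/5*c
  leading term a**2: no divisor's leading term divides it; move 1/5*a**2 to the remainder.
  leading term a*b: subtract (8/5)·f_1 from -4/5*a*b - 8/5*a*c - 98/5*b*c + 10*c**2 + 28/5*a + 96/5*c → -8/5*a*c - 10*b*c + 10*c**2 + 12/5*a - 8*b + 136/5*c - 192/5
  leading term a*c: no divisor's leading term divides it; move -8/5*a*c to the remainder.
  leading term b*c: subtract (-2)·f_2 from -10*b*c + 10*c**2 + 12/5*a - 8*b + 136/5*c - 192/5 → 10*c**2 + 2/5*a + 136/5*c - 472/5
  leading term c**2: no divisor's leading term divides it; move 10*c**2 to the remainder.
  leading term a: no divisor's leading term divides it; move 2/5*a to the remainder.
  leading term c: no divisor's leading term divides it; move 136/5*c to the remainder.
  leading term 1: no divisor's leading term divides it; move -472/5 to the remainder.
  remainder 1/5*a**2 - 8/5*a*c + 10*c**2 + 2/5*a + 136/5*c - 472/5 ≠ 0; add g_3 = 1/5*a**2 - 8/5*a*c + 10*c**2 + 2/5*a + 136/5*c - 472/5 to the basis.

The other S-polynomials (S(f_1,g_3), S(f_2,g_3)) all reduce to 0 modulo the current basis, so we have a Gröbner basis.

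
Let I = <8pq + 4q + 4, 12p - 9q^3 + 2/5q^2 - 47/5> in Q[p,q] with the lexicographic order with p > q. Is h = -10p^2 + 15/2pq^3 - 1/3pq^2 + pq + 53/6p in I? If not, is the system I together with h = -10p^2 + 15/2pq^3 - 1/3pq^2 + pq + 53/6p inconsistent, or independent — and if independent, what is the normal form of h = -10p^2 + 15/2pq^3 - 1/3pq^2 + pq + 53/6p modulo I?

-10p^2 + 15/2pq^3 - 1/3pq^2 + pq + 53/6p is independent of I; its normal form modulo I is 3/4q^3 - 1/30q^2 - 1/2q + 17/60.

First compute the reduced Gröbner basis of I by Buchberger's algorithm.
f_1 = 8pq + 4q + 4, LT = pq.
f_2 = 12p - 9q^3 + 2/5q^2 - 47/5, LT = p.

S(f_1,f_2): lcm = pq. S = 3/4q^4 - 1/30q^3 + 77/60q + 1/2.
  leading term q^4: no divisor's leading term divides it; move 3/4q^4 to the remainder.
  leading term q^3: no divisor's leading term divides it; move -1/30q^3 to the remainder.
  leading term q: no divisor's leading term divides it; move 77/60q to the remainder.
  leading term 1: no divisor's leading term divides it; move 1/2 to the remainder.
  remainder 3/4q^4 - 1/30q^3 + 77/60q + 1/2 ≠ 0; add k_3 = 3/4q^4 - 1/30q^3 + 77/60q + 1/2 to the basis.

The other S-polynomials (S(f_1,k_3), S(f_2,k_3)) all reduce to 0 modulo the current basis, so we have a Gröbner basis.
Inter-reduce: drop elements whose leading term is divisible by another's, tail-reduce, and make monic.
Reduced Gröbner basis: {p - 3/4q^3 + 1/30q^2 - 47/60, q^4 - 2/45q^3 + 77/45q + 2/3}.
Label its elements g_1 = p - 3/4q^3 + 1/30q^2 - 47/60, g_2 = q^4 - 2/45q^3 + 77/45q + 2/3.

Reduce h = -10p^2 + 15/2pq^3 - 1/3pq^2 + pq + 53/6p modulo G:
  leading term p^2: subtract (-10p)·g_1 from -10p^2 + 15/2pq^3 - 1/3pq^2 + pq + 53/6p → pq + p
  leading term pq: subtract (q)·g_1 from pq + p → p + 3/4q^4 - 1/30q^3 + 47/60q
  leading term p: subtract (1)·g_1 from p + 3/4q^4 - 1/30q^3 + 47/60q → 3/4q^4 + 43/60q^3 - 1/30q^2 + 47/60q + 47/60
  leading term q^4: subtract (3/4)·g_2 from 3/4q^4 + 43/60q^3 - 1/30q^2 + 47/60q + 47/60 → 3/4q^3 - 1/30q^2 - 1/2q + 17/60
  leading term q^3: no divisor's leading term divides it; move 3/4q^3 to the remainder.
  leading term q^2: no divisor's leading term divides it; move -1/30q^2 to the remainder.
  leading term q: no divisor's leading term divides it; move -1/2q to the remainder.
  leading term 1: no divisor's leading term divides it; move 17/60 to the remainder.
  normal form = 3/4q^3 - 1/30q^2 - 1/2q + 17/60.
The normal form is nonzero, so h ∉ I. Since h minus its normal form lies in I, I + (h) = I + (r) where r = 3/4q^3 - 1/30q^2 - 1/2q + 17/60; decide whether this ideal is the whole ring.
Run Buchberger on G together with r (pairs among the g_i already reduce to 0 since G is a Gröbner basis):
g_1 = p - 3/4q^3 + 1/30q^2 - 47/60, LT = p.
g_2 = q^4 - 2/45q^3 + 77/45q + 2/3, LT = q^4.
r = 3/4q^3 - 1/30q^2 - 1/2q + 17/60, LT = q^3.

S(g_2,r): lcm = q^4. S = 2/3q^2 + 4/3q + 2/3.
  leading term q^2: no divisor's leading term divides it; move 2/3q^2 to the remainder.
  leading term q: no divisor's leading term divides it; move 4/3q to the remainder.
  leading term 1: no divisor's leading term divides it; move 2/3 to the remainder.
  remainder 2/3q^2 + 4/3q + 2/3 ≠ 0; add m_4 = 2/3q^2 + 4/3q + 2/3 to the basis.

S(g_2,m_4): lcm = q^4. S = -92/45q^3 - q^2 + 77/45q + 2/3.
  leading term q^3: subtract (-368/135)·r from -92/45q^3 - q^2 + 77/45q + 2/3 → -2209/2025q^2 + 47/135q + 2914/2025
  leading term q^2: subtract (-2209/1350)·m_4 from -2209/2025q^2 + 47/135q + 2914/2025 → 5123/2025q + 5123/2025
  leading term q: no divisor's leading term divides it; move 5123/2025q to the remainder.
  leading term 1: no divisor's leading term divides it; move 5123/2025 to the remainder.
  remainder 5123/2025q + 5123/2025 ≠ 0; add m_5 = 5123/2025q + 5123/2025 to the basis.

The other S-polynomials (S(g_1,g_2), S(g_1,r), S(g_1,m_4), S(r,m_4), S(g_1,m_5), S(g_2,m_5), S(r,m_5), S(m_4,m_5)) all reduce to 0 modulo the current basis, so we have a Gröbner basis.
Inter-reduce: drop elements whose leading term is divisible by another's, tail-reduce, and make monic.
Reduced Gröbner basis: {p, q + 1}.
The reduced Gröbner basis of I + (h) is {p, q + 1} ≠ {1}, a proper ideal, so the enlarged system stays consistent: h is independent of I, with normal form 3/4q^3 - 1/30q^2 - 1/2q + 17/60.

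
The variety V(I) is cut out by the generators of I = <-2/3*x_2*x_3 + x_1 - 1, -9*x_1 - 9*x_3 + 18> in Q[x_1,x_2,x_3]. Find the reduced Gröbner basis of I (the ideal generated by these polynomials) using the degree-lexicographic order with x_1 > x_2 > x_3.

G = {x_2*x_3 + 3/2*x_3 - 3/2, x_1 + x_3 - 2}

f_1 = -2/3*x_2*x_3 + x_1 - 1, LT = x_2*x_3.
f_2 = -9*x_1 - 9*x_3 + 18, LT = x_1.

The S-polynomials (S(f_1,f_2)) all reduce to 0 modulo the current basis, so we have a Gröbner basis.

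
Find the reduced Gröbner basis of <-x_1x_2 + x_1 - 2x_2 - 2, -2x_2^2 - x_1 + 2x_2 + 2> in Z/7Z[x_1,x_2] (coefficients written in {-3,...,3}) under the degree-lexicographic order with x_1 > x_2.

f_1 = -x_1x_2 + x_1 - 2x_2 - 2, LT = x_1x_2.
f_2 = -2x_2^2 - x_1 + 2x_2 + 2, LT = x_2^2.

S(f_1,f_2): lcm = x_1x_2^2. S = 3x_1^2 + 2x_2^2 + x_1 + 2x_2.
  reduce S modulo (f_1, f_2):
  remainder 3x_1^2 - 3x_2 + 2 ≠ 0; add g_3 = 3x_1^2 - 3x_2 + 2 to the basis.

The other S-polynomials (S(f_1,g_3), S(f_2,g_3)) all reduce to 0 modulo the current basis, so we have a Gröbner basis.

G = {x_1^2 - x_2 + 3, x_1x_2 - x_1 + 2x_2 + 2, x_2^2 - 3x_1 - x_2 - 1}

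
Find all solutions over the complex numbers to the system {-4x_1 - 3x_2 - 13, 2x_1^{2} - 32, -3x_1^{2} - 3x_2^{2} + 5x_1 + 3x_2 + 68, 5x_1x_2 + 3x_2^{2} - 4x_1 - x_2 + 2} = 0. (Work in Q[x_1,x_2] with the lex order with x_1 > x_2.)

{(-4, 1)}

Compute a lex Gröbner basis by Buchberger's algorithm.
f_1 = -4x_1 - 3x_2 - 13, LT = x_1.
f_2 = 2x_1^{2} - 32, LT = x_1^{2}.
f_3 = -3x_1^{2} + 5x_1 - 3x_2^{2} + 3x_2 + 68, LT = x_1^{2}.
f_4 = 5x_1x_2 - 4x_1 + 3x_2^{2} - x_2 + 2, LT = x_1x_2.

S(f_1,f_2): lcm = x_1^{2}. S = \tfrac{3}{4}x_1x_2 + \tfrac{13}{4}x_1 + 16.
  reduce S modulo (f_1, f_2, f_3, f_4):
  remainder -\tfrac{9}{16}x_2^{2} - \tfrac{39}{8}x_2 + \tfrac{87}{16} ≠ 0; add h_5 = -\tfrac{9}{16}x_2^{2} - \tfrac{39}{8}x_2 + \tfrac{87}{16} to the basis.

S(f_1,f_3): lcm = x_1^{2}. S = \tfrac{3}{4}x_1x_2 + \tfrac{59}{12}x_1 - x_2^{2} + x_2 + \tfrac{68}{3}.
  reduce S modulo (f_1, f_2, f_3, f_4, h_5):
  remainder \tfrac{101}{12}x_2 - \tfrac{101}{12} ≠ 0; add h_6 = \tfrac{101}{12}x_2 - \tfrac{101}{12} to the basis.

The other S-polynomials (S(f_1,f_4), S(f_2,f_3), S(f_2,f_4), S(f_3,f_4), S(f_1,h_5), S(f_2,h_5), S(f_3,h_5), S(f_4,h_5), S(f_1,h_6), S(f_2,h_6), S(f_3,h_6), S(f_4,h_6), S(h_5,h_6)) all reduce to 0 modulo the current basis, so we have a Gröbner basis.
Inter-reduce: drop elements whose leading term is divisible by another's, tail-reduce, and make monic.
Reduced Gröbner basis: {x_1 + 4, x_2 - 1}.

Elimination: the polynomial x_2 - 1 lies in the elimination ideal for x_2, so x_2 ∈ {1}. For each such x_2, the remaining basis elements (now univariate) give the rest of the solution.
  x_2 = 1: the earlier basis element becomes x_1 + 4 = 0, giving x_1 = -4 — point (-4, 1).
This is the nonlinear analogue of row-reducing a linear system.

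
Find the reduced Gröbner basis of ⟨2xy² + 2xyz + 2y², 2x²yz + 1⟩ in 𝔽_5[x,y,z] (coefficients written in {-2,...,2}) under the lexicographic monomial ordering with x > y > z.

f_1 = 2xy² + 2xyz + 2y², LT = xy².
f_2 = 2x²yz + 1, LT = x²yz.

S(f_1,f_2): lcm = x²y²z. S = x²yz² + xy²z + 2y.
  leading term x²yz²: subtract (-2z)·f_2 from x²yz² + xy²z + 2y → xy²z + 2y + 2z
  leading term xy²z: subtract (-2z)·f_1 from xy²z + 2y + 2z → -xyz² - y²z + 2y + 2z
  leading term xyz²: no divisor's leading term divides it; move -xyz² to the remainder.
  leading term y²z: no divisor's leading term divides it; move -y²z to the remainder.
  leading term y: no divisor's leading term divides it; move 2y to the remainder.
  leading term z: no divisor's leading term divides it; move 2z to the remainder.
  remainder -xyz² - y²z + 2y + 2z ≠ 0; add g_3 = -xyz² - y²z + 2y + 2z to the basis.

S(f_1,g_3): lcm = xy²z². S = xyz³ - y³z + y²z² + 2y² + 2yz.
  leading term xyz³: subtract (-z)·g_3 from xyz³ - y³z + y²z² + 2y² + 2yz → -y³z + 2y² - yz + 2z²
  leading term y³z: no divisor's leading term divides it; move -y³z to the remainder.
  leading term y²: no divisor's leading term divides it; move 2y² to the remainder.
  leading term yz: no divisor's leading term divides it; move -yz to the remainder.
  leading term z²: no divisor's leading term divides it; move 2z² to the remainder.
  remainder -y³z + 2y² - yz + 2z² ≠ 0; add g_4 = -y³z + 2y² - yz + 2z² to the basis.

S(f_2,g_3): lcm = x²yz². S = -xy²z + 2xy + 2xz - 2z.
  leading term xy²z: subtract (2z)·f_1 from -xy²z + 2xy + 2xz - 2z → xyz² + 2xy + 2xz + y²z - 2z
  leading term xyz²: subtract (-1)·g_3 from xyz² + 2xy + 2xz + y²z - 2z → 2xy + 2xz + 2y
  leading term xy: no divisor's leading term divides it; move 2xy to the remainder.
  leading term xz: no divisor's leading term divides it; move 2xz to the remainder.
  leading term y: no divisor's leading term divides it; move 2y to the remainder.
  remainder 2xy + 2xz + 2y ≠ 0; add g_5 = 2xy + 2xz + 2y to the basis.

S(f_2,g_4): lcm = x²y³z. S = 2x²y² - x²yz + 2x²z² - 2y².
  leading term x²y²: subtract (x)·f_1 from 2x²y² - x²yz + 2x²z² - 2y² → 2x²yz + 2x²z² - 2xy² - 2y²
  leading term x²yz: subtract (1)·f_2 from 2x²yz + 2x²z² - 2xy² - 2y² → 2x²z² - 2xy² - 2y² - 1
  leading term x²z²: no divisor's leading term divides it; move 2x²z² to the remainder.
  leading term xy²: subtract (-1)·f_1 from -2xy² - 2y² - 1 → 2xyz - 1
  leading term xyz: subtract (z)·g_5 from 2xyz - 1 → -2xz² - 2yz - 1
  leading term xz²: no divisor's leading term divides it; move -2xz² to the remainder.
  leading term yz: no divisor's leading term divides it; move -2yz to the remainder.
  leading term 1: no divisor's leading term divides it; move -1 to the remainder.
  remainder 2x²z² - 2xz² - 2yz - 1 ≠ 0; add g_6 = 2x²z² - 2xz² - 2yz - 1 to the basis.

S(g_3,g_4): lcm = xy³z². S = 2xy²z - xyz² + 2xz³ + y⁴z - 2y³ - 2y²z.
  leading term xy²z: subtract (z)·f_1 from 2xy²z - xyz² + 2xz³ + y⁴z - 2y³ - 2y²z → 2xyz² + 2xz³ + y⁴z - 2y³ + y²z
  leading term xyz²: subtract (-2)·g_3 from 2xyz² + 2xz³ + y⁴z - 2y³ + y²z → 2xz³ + y⁴z - 2y³ - y²z - y - z
  leading term xz³: no divisor's leading term divides it; move 2xz³ to the remainder.
  leading term y⁴z: subtract (-y)·g_4 from y⁴z - 2y³ - y²z - y - z → -2y²z + 2yz² - y - z
  leading term y²z: no divisor's leading term divides it; move -2y²z to the remainder.
  leading term yz²: no divisor's leading term divides it; move 2yz² to the remainder.
  leading term y: no divisor's leading term divides it; move -y to the remainder.
  leading term z: no divisor's leading term divides it; move -z to the remainder.
  remainder 2xz³ - 2y²z + 2yz² - y - z ≠ 0; add g_7 = 2xz³ - 2y²z + 2yz² - y - z to the basis.

The other S-polynomials (S(f_1,g_4), S(f_1,g_5), S(f_2,g_5), S(g_3,g_5), S(g_4,g_5), S(f_1,g_6), S(f_2,g_6), S(g_3,g_6), S(g_4,g_6), S(g_5,g_6), S(f_1,g_7), S(f_2,g_7), S(g_3,g_7), S(g_4,g_7), S(g_5,g_7), S(g_6,g_7)) all reduce to 0 modulo the current basis, so we have a Gröbner basis.
Inter-reduce: drop elements whose leading term is divisible by another's, tail-reduce, and make monic.

G = {x²z² - xz² - yz + 2, xy + xz + y, xz³ - y²z + yz² + 2y + 2z, y³z - 2y² + yz - 2z²}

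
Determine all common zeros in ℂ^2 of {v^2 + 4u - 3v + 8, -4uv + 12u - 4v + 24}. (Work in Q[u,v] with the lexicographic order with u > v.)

Compute a lex Gröbner basis by Buchberger's algorithm.
f_1 = 4u + v^2 - 3v + 8, LT = u.
f_2 = -4uv + 12u - 4v + 24, LT = uv.

S(f_1,f_2): lcm = uv. S = 3u + 1/4v^3 - 3/4v^2 + v + 6.
  reduce S modulo (f_1, f_2):
  remainder 1/4v^3 - 3/2v^2 + 13/4v ≠ 0; add h_3 = 1/4v^3 - 3/2v^2 + 13/4v to the basis.

The other S-polynomials (S(f_1,h_3), S(f_2,h_3)) all reduce to 0 modulo the current basis, so we have a Gröbner basis.
Inter-reduce: drop elements whose leading term is divisible by another's, tail-reduce, and make monic.
Reduced Gröbner basis: {u + 1/4v^2 - 3/4v + 2, v^3 - 6v^2 + 13v}.

From the last basis element, v^3 - 6v^2 + 13v = 0, so v takes values in {0, 3 - 2*I, 3 + 2*I}. Each choice, substituted upward through the basis, yields the corresponding point(s) of the solution set.
  v = 0: the earlier basis element becomes u + 2 = 0, giving u = -2 — point (-2, 0).
  v = 3 - 2*I: the earlier basis element becomes u + 1 - 3*I/2 = 0, giving u = -1 + 3*I/2 — point (-1 + 3*I/2, 3 - 2*I).
  v = 3 + 2*I: the earlier basis element becomes u + 1 + 3*I/2 = 0, giving u = -1 - 3*I/2 — point (-1 - 3*I/2, 3 + 2*I).

{(-2, 0), (-1 + 3*I/2, 3 - 2*I), (-1 - 3*I/2, 3 + 2*I)}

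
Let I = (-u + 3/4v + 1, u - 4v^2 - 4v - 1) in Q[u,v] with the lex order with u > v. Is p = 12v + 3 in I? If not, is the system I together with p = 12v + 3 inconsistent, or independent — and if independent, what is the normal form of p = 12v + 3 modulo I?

Adjoining 12v + 3 makes the ideal the whole ring: the system is inconsistent.

First compute the reduced Gröbner basis of I by Buchberger's algorithm.
f_1 = -u + 3/4v + 1, LT = u.
f_2 = u - 4v^2 - 4v - 1, LT = u.

S(f_1,f_2): lcm = u. S = 4v^2 + 13/4v.
  leading term v^2: no divisor's leading term divides it; move 4v^2 to the remainder.
  leading term v: no divisor's leading term divides it; move 13/4v to the remainder.
  remainder 4v^2 + 13/4v ≠ 0; add h_3 = 4v^2 + 13/4v to the basis.

The other S-polynomials (S(f_1,h_3), S(f_2,h_3)) all reduce to 0 modulo the current basis, so we have a Gröbner basis.
Inter-reduce: drop elements whose leading term is divisible by another's, tail-reduce, and make monic.
Reduced Gröbner basis: {u - 3/4v - 1, v^2 + 13/16v}.
Label its elements g_1 = u - 3/4v - 1, g_2 = v^2 + 13/16v.

Reduce p = 12v + 3 modulo G:
  leading term v: no divisor's leading term divides it; move 12v to the remainder.
  leading term 1: no divisor's leading term divides it; move 3 to the remainder.
  normal form = 12v + 3.
The normal form is nonzero, so p ∉ I. Since p minus its normal form lies in I, I + (p) = I + (r) where r = 12v + 3; decide whether this ideal is the whole ring.
Run Buchberger on G together with r (pairs among the g_i already reduce to 0 since G is a Gröbner basis):
g_1 = u - 3/4v - 1, LT = u.
g_2 = v^2 + 13/16v, LT = v^2.
r = 12v + 3, LT = v.

S(g_2,r): lcm = v^2. S = 9/16v.
  leading term v: subtract (3/64)·r from 9/16v → -9/64
  leading term 1: no divisor's leading term divides it; move -9/64 to the remainder.
  remainder -9/64 ≠ 0; add m_4 = -9/64 to the basis.

The other S-polynomials (S(g_1,g_2), S(g_1,r), S(g_1,m_4), S(g_2,m_4), S(r,m_4)) all reduce to 0 modulo the current basis, so we have a Gröbner basis.
Inter-reduce: drop elements whose leading term is divisible by another's, tail-reduce, and make monic.
Reduced Gröbner basis: {1}.
The reduced Gröbner basis of I + (p) is {1}: the ideal is the whole ring, so the enlarged system has no common solution — adjoining p is inconsistent.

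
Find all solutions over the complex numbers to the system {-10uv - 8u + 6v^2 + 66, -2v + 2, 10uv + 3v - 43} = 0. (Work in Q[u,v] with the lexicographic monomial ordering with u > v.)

{(4, 1)}

Compute a lex Gröbner basis by Buchberger's algorithm.
f_1 = -10uv - 8u + 6v^2 + 66, LT = uv.
f_2 = -2v + 2, LT = v.
f_3 = 10uv + 3v - 43, LT = uv.

S(f_1,f_2): lcm = uv. S = 9/5u - 3/5v^2 - 33/5.
  leading term u: no divisor's leading term divides it; move 9/5u to the remainder.
  leading term v^2: subtract (3/10v)·f_2 from -3/5v^2 - 33/5 → -3/5v - 33/5
  leading term v: subtract (3/10)·f_2 from -3/5v - 33/5 → -36/5
  leading term 1: no divisor's leading term divides it; move -36/5 to the remainder.
  remainder 9/5u - 36/5 ≠ 0; add h_4 = 9/5u - 36/5 to the basis.

S(f_1,f_3): lcm = uv. S = 4/5u - 3/5v^2 - 3/10v - 23/10.
  leading term u: subtract (4/9)·h_4 from 4/5u - 3/5v^2 - 3/10v - 23/10 → -3/5v^2 - 3/10v + 9/10
  leading term v^2: subtract (3/10v)·f_2 from -3/5v^2 - 3/10v + 9/10 → -9/10v + 9/10
  leading term v: subtract (9/20)·f_2 from -9/10v + 9/10 → 0
  remainder 0.

S(f_2,f_3): lcm = uv. S = -u - 3/10v + 43/10.
  leading term u: subtract (-5/9)·h_4 from -u - 3/10v + 43/10 → -3/10v + 3/10
  leading term v: subtract (3/20)·f_2 from -3/10v + 3/10 → 0
  remainder 0.

S(f_1,h_4): lcm = uv. S = 4/5u - 3/5v^2 + 4v - 33/5.
  leading term u: subtract (4/9)·h_4 from 4/5u - 3/5v^2 + 4v - 33/5 → -3/5v^2 + 4v - 17/5
  leading term v^2: subtract (3/10v)·f_2 from -3/5v^2 + 4v - 17/5 → 17/5v - 17/5
  leading term v: subtract (-17/10)·f_2 from 17/5v - 17/5 → 0
  remainder 0.

S(f_2,h_4): leading monomials are coprime, so the S-polynomial reduces to 0 (Buchberger's first criterion).
S(f_3,h_4): lcm = uv. S = 43/10v - 43/10.
  leading term v: subtract (-43/20)·f_2 from 43/10v - 43/10 → 0
  remainder 0.

Every S-polynomial of the final basis reduces to 0, so we have a Gröbner basis.
Inter-reduce: drop elements whose leading term is divisible by another's, tail-reduce, and make monic.
Reduced Gröbner basis: {u - 4, v - 1}.

A lex Gröbner basis eliminates variables successively. Here v - 1 depends only on v, with roots {1}; lifting each root through the earlier basis elements recovers the full solutions.
  v = 1: the earlier basis element becomes u - 4 = 0, giving u = 4 — point (4, 1).
Substituting each solution back into the original system confirms all equations vanish.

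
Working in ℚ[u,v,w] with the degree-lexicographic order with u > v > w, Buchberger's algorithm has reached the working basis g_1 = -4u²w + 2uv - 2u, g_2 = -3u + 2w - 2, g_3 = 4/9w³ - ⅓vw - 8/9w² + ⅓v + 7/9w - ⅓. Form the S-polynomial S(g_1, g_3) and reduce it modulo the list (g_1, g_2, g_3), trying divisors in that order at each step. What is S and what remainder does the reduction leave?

S(g_1, g_3) = ¾u²vw + 2u²w² - ½uvw² - ¾u²v - 7/4u²w + ½uw² + ¾u²; remainder on division = 0.

lcm(LM(g_1), LM(g_3)) = u²w³.
S = (lcm/LT(g_1))·g_1 − (lcm/LT(g_3))·g_3 = ¾u²vw + 2u²w² - ½uvw² - ¾u²v - 7/4u²w + ½uw² + ¾u².
Reduce S modulo (g_1, g_2, g_3) in that order:
  leading term u²vw: subtract (-3/16v)·g_1 from ¾u²vw + 2u²w² - ½uvw² - ¾u²v - 7/4u²w + ½uw² + ¾u² → 2u²w² - ½uvw² - ¾u²v - 7/4u²w + ⅜uv² + ½uw² + ¾u² - ⅜uv
  leading term u²w²: subtract (-½w)·g_1 from 2u²w² - ½uvw² - ¾u²v - 7/4u²w + ⅜uv² + ½uw² + ¾u² - ⅜uv → -½uvw² - ¾u²v - 7/4u²w + ⅜uv² + uvw + ½uw² + ¾u² - ⅜uv - uw
  leading term uvw²: subtract (⅙vw²)·g_2 from -½uvw² - ¾u²v - 7/4u²w + ⅜uv² + uvw + ½uw² + ¾u² - ⅜uv - uw → -⅓vw³ - ¾u²v - 7/4u²w + ⅜uv² + uvw + ½uw² + ⅓vw² + ¾u² - ⅜uv - uw
  leading term vw³: subtract (-¾v)·g_3 from -⅓vw³ - ¾u²v - 7/4u²w + ⅜uv² + uvw + ½uw² + ⅓vw² + ¾u² - ⅜uv - uw → -¾u²v - 7/4u²w + ⅜uv² + uvw + ½uw² - ¼v²w - ⅓vw² + ¾u² - ⅜uv - uw + ¼v² + 7/12vw - ¼v
  leading term u²v: subtract (¼uv)·g_2 from -¾u²v - 7/4u²w + ⅜uv² + uvw + ½uw² - ¼v²w - ⅓vw² + ¾u² - ⅜uv - uw + ¼v² + 7/12vw - ¼v → -7/4u²w + ⅜uv² + ½uvw + ½uw² - ¼v²w - ⅓vw² + ¾u² + ⅛uv - uw + ¼v² + 7/12vw - ¼v
  leading term u²w: subtract (7/16)·g_1 from -7/4u²w + ⅜uv² + ½uvw + ½uw² - ¼v²w - ⅓vw² + ¾u² + ⅛uv - uw + ¼v² + 7/12vw - ¼v → ⅜uv² + ½uvw + ½uw² - ¼v²w - ⅓vw² + ¾u² - ¾uv - uw + ¼v² + 7/12vw + ⅞u - ¼v
  leading term uv²: subtract (-⅛v²)·g_2 from ⅜uv² + ½uvw + ½uw² - ¼v²w - ⅓vw² + ¾u² - ¾uv - uw + ¼v² + 7/12vw + ⅞u - ¼v → ½uvw + ½uw² - ⅓vw² + ¾u² - ¾uv - uw + 7/12vw + ⅞u - ¼v
  leading term uvw: subtract (-⅙vw)·g_2 from ½uvw + ½uw² - ⅓vw² + ¾u² - ¾uv - uw + 7/12vw + ⅞u - ¼v → ½uw² + ¾u² - ¾uv - uw + ¼vw + ⅞u - ¼v
  leading term uw²: subtract (-⅙w²)·g_2 from ½uw² + ¾u² - ¾uv - uw + ¼vw + ⅞u - ¼v → ⅓w³ + ¾u² - ¾uv - uw + ¼vw - ⅓w² + ⅞u - ¼v
  leading term w³: subtract (¾)·g_3 from ⅓w³ + ¾u² - ¾uv - uw + ¼vw - ⅓w² + ⅞u - ¼v → ¾u² - ¾uv - uw + ½vw + ⅓w² + ⅞u - ½v - 7/12w + ¼
  leading term u²: subtract (-¼u)·g_2 from ¾u² - ¾uv - uw + ½vw + ⅓w² + ⅞u - ½v - 7/12w + ¼ → -¾uv - ½uw + ½vw + ⅓w² + ⅜u - ½v - 7/12w + ¼
  leading term uv: subtract (¼v)·g_2 from -¾uv - ½uw + ½vw + ⅓w² + ⅜u - ½v - 7/12w + ¼ → -½uw + ⅓w² + ⅜u - 7/12w + ¼
  leading term uw: subtract (⅙w)·g_2 from -½uw + ⅓w² + ⅜u - 7/12w + ¼ → ⅜u - ¼w + ¼
  leading term u: subtract (-⅛)·g_2 from ⅜u - ¼w + ¼ → 0
The remainder is 0, so this S-polynomial contributes no new basis element.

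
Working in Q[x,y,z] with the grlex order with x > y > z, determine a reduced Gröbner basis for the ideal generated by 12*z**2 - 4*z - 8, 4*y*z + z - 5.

f_1 = 12*z**2 - 4*z - 8, LT = z**2.
f_2 = 4*y*z + z - 5, LT = y*z.

S(f_1,f_2): lcm = y*z**2. S = -1/3*y*z - 1/4*z**2 - 2/3*y + 5/4*z.
  reduce S modulo (f_1, f_2):
  remainder -2/3*y + 5/4*z - 7/12 ≠ 0; add g_3 = -2/3*y + 5/4*z - 7/12 to the basis.

The other S-polynomials (S(f_1,g_3), S(f_2,g_3)) all reduce to 0 modulo the current basis, so we have a Gröbner basis.
Inter-reduce: drop elements whose leading term is divisible by another's, tail-reduce, and make monic.

G = {z**2 - 1/3*z - 2/3, y - 15/8*z + 7/8}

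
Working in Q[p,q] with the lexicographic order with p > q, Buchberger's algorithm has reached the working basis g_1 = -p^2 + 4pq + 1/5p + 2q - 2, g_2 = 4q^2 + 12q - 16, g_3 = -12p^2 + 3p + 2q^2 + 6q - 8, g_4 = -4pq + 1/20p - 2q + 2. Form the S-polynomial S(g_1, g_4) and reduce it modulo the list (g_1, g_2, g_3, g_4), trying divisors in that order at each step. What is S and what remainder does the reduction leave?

lcm(LM(g_1), LM(g_4)) = p^2q.
S = (lcm/LT(g_1))·g_1 − (lcm/LT(g_4))·g_4 = 1/80p^2 - 4pq^2 - 7/10pq + 1/2p - 2q^2 + 2q.
Reduce S modulo (g_1, g_2, g_3, g_4) in that order:
  leading term p^2: subtract (-1/80)·g_1 from 1/80p^2 - 4pq^2 - 7/10pq + 1/2p - 2q^2 + 2q → -4pq^2 - 13/20pq + 201/400p - 2q^2 + 81/40q - 1/40
  leading term pq^2: subtract (-p)·g_2 from -4pq^2 - 13/20pq + 201/400p - 2q^2 + 81/40q - 1/40 → 227/20pq - 6199/400p - 2q^2 + 81/40q - 1/40
  leading term pq: subtract (-227/80)·g_4 from 227/20pq - 6199/400p - 2q^2 + 81/40q - 1/40 → -24569/1600p - 2q^2 - 73/20q + 113/20
  leading term p: no divisor's leading term divides it; move -24569/1600p to the remainder.
  leading term q^2: subtract (-1/2)·g_2 from -2q^2 - 73/20q + 113/20 → 47/20q - 47/20
  leading term q: no divisor's leading term divides it; move 47/20q to the remainder.
  leading term 1: no divisor's leading term divides it; move -47/20 to the remainder.
The remainder -24569/1600p + 47/20q - 47/20 is nonzero, so it would be added as the next basis element.

S(g_1, g_4) = 1/80p^2 - 4pq^2 - 7/10pq + 1/2p - 2q^2 + 2q; remainder on division = -24569/1600p + 47/20q - 47/20.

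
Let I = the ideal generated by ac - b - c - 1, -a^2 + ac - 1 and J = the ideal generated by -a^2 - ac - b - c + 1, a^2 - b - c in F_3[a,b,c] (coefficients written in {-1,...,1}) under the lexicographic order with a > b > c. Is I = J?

Since reduced Gröbner bases are canonical representatives of ideals under a given ordering, it suffices to compute and compare them.
Buchberger on the first generating set:
f_1 = ac - b - c - 1, LT = ac.
f_2 = -a^2 + ac - 1, LT = a^2.

S(f_1,f_2): lcm = a^2c. S = -ab + ac^2 - ac - a - c.
  leading term ab: no divisor's leading term divides it; move -ab to the remainder.
  leading term ac^2: subtract (c)·f_1 from ac^2 - ac - a - c → -ac - a + bc + c^2
  leading term ac: subtract (-1)·f_1 from -ac - a + bc + c^2 → -a + bc - b + c^2 - c - 1
  leading term a: no divisor's leading term divides it; move -a to the remainder.
  leading term bc: no divisor's leading term divides it; move bc to the remainder.
  leading term b: no divisor's leading term divides it; move -b to the remainder.
  leading term c^2: no divisor's leading term divides it; move c^2 to the remainder.
  leading term c: no divisor's leading term divides it; move -c to the remainder.
  leading term 1: no divisor's leading term divides it; move -1 to the remainder.
  remainder -ab - a + bc - b + c^2 - c - 1 ≠ 0; add g_3 = -ab - a + bc - b + c^2 - c - 1 to the basis.

S(f_1,g_3): lcm = abc. S = -ac - b^2 + bc^2 + bc - b + c^3 - c^2 - c.
  leading term ac: subtract (-1)·f_1 from -ac - b^2 + bc^2 + bc - b + c^3 - c^2 - c → -b^2 + bc^2 + bc + b + c^3 - c^2 + c - 1
  leading term b^2: no divisor's leading term divides it; move -b^2 to the remainder.
  leading term bc^2: no divisor's leading term divides it; move bc^2 to the remainder.
  leading term bc: no divisor's leading term divides it; move bc to the remainder.
  leading term b: no divisor's leading term divides it; move b to the remainder.
  leading term c^3: no divisor's leading term divides it; move c^3 to the remainder.
  leading term c^2: no divisor's leading term divides it; move -c^2 to the remainder.
  leading term c: no divisor's leading term divides it; move c to the remainder.
  leading term 1: no divisor's leading term divides it; move -1 to the remainder.
  remainder -b^2 + bc^2 + bc + b + c^3 - c^2 + c - 1 ≠ 0; add g_4 = -b^2 + bc^2 + bc + b + c^3 - c^2 + c - 1 to the basis.

The other S-polynomials (S(f_2,g_3), S(f_1,g_4), S(f_2,g_4), S(g_3,g_4)) all reduce to 0 modulo the current basis, so we have a Gröbner basis.
Inter-reduce: drop elements whose leading term is divisible by another's, tail-reduce, and make monic.
Reduced Gröbner basis: {a^2 - b - c, ab + a - bc + b - c^2 + c + 1, ac - b - c - 1, b^2 - bc^2 - bc - b - c^3 + c^2 - c + 1}.

Buchberger on the second generating set:
h_1 = -a^2 - ac - b - c + 1, LT = a^2.
h_2 = a^2 - b - c, LT = a^2.

S(h_1,h_2): lcm = a^2. S = ac - b - c - 1.
  leading term ac: no divisor's leading term divides it; move ac to the remainder.
  leading term b: no divisor's leading term divides it; move -b to the remainder.
  leading term c: no divisor's leading term divides it; move -c to the remainder.
  leading term 1: no divisor's leading term divides it; move -1 to the remainder.
  remainder ac - b - c - 1 ≠ 0; add k_3 = ac - b - c - 1 to the basis.

S(h_1,k_3): lcm = a^2c. S = ab + ac^2 + ac + a + bc + c^2 - c.
  leading term ab: no divisor's leading term divides it; move ab to the remainder.
  leading term ac^2: subtract (c)·k_3 from ac^2 + ac + a + bc + c^2 - c → ac + a - bc - c^2
  leading term ac: subtract (1)·k_3 from ac + a - bc - c^2 → a - bc + b - c^2 + c + 1
  leading term a: no divisor's leading term divides it; move a to the remainder.
  leading term bc: no divisor's leading term divides it; move -bc to the remainder.
  leading term b: no divisor's leading term divides it; move b to the remainder.
  leading term c^2: no divisor's leading term divides it; move -c^2 to the remainder.
  leading term c: no divisor's leading term divides it; move c to the remainder.
  leading term 1: no divisor's leading term divides it; move 1 to the remainder.
  remainder ab + a - bc + b - c^2 + c + 1 ≠ 0; add k_4 = ab + a - bc + b - c^2 + c + 1 to the basis.

S(k_3,k_4): lcm = abc. S = -ac - b^2 + bc^2 + bc - b + c^3 - c^2 - c.
  leading term ac: subtract (-1)·k_3 from -ac - b^2 + bc^2 + bc - b + c^3 - c^2 - c → -b^2 + bc^2 + bc + b + c^3 - c^2 + c - 1
  leading term b^2: no divisor's leading term divides it; move -b^2 to the remainder.
  leading term bc^2: no divisor's leading term divides it; move bc^2 to the remainder.
  leading term bc: no divisor's leading term divides it; move bc to the remainder.
  leading term b: no divisor's leading term divides it; move b to the remainder.
  leading term c^3: no divisor's leading term divides it; move c^3 to the remainder.
  leading term c^2: no divisor's leading term divides it; move -c^2 to the remainder.
  leading term c: no divisor's leading term divides it; move c to the remainder.
  leading term 1: no divisor's leading term divides it; move -1 to the remainder.
  remainder -b^2 + bc^2 + bc + b + c^3 - c^2 + c - 1 ≠ 0; add k_5 = -b^2 + bc^2 + bc + b + c^3 - c^2 + c - 1 to the basis.

The other S-polynomials (S(h_2,k_3), S(h_1,k_4), S(h_2,k_4), S(h_1,k_5), S(h_2,k_5), S(k_3,k_5), S(k_4,k_5)) all reduce to 0 modulo the current basis, so we have a Gröbner basis.
Inter-reduce: drop elements whose leading term is divisible by another's, tail-reduce, and make monic.
Reduced Gröbner basis: {a^2 - b - c, ab + a - bc + b - c^2 + c + 1, ac - b - c - 1, b^2 - bc^2 - bc - b - c^3 + c^2 - c + 1}.

These coincide, so the ideals are equal.

Yes, the ideals are equal.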